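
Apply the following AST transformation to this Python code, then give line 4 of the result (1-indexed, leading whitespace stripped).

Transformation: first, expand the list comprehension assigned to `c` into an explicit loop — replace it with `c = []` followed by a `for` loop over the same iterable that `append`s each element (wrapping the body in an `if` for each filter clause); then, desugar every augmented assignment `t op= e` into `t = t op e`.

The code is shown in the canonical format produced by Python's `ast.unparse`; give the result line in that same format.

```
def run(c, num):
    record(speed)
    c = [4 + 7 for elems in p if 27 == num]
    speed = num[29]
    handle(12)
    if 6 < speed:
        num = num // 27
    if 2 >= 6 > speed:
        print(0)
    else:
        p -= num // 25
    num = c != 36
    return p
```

for elems in p:

Transformed code:
def run(c, num):
    record(speed)
    c = []
    for elems in p:
        if 27 == num:
            c.append(4 + 7)
    speed = num[29]
    handle(12)
    if 6 < speed:
        num = num // 27
    if 2 >= 6 > speed:
        print(0)
    else:
        p = p - num // 25
    num = c != 36
    return p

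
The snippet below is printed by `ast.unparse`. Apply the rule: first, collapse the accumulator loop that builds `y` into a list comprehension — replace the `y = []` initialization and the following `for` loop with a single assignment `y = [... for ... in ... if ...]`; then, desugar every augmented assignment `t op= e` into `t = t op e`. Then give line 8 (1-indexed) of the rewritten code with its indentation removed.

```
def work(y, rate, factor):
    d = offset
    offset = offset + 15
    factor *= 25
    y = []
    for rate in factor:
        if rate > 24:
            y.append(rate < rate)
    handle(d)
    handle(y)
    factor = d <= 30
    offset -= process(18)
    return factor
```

Transformed code:
def work(y, rate, factor):
    d = offset
    offset = offset + 15
    factor = factor * 25
    y = [rate < rate for rate in factor if rate > 24]
    handle(d)
    handle(y)
    factor = d <= 30
    offset = offset - process(18)
    return factor

factor = d <= 30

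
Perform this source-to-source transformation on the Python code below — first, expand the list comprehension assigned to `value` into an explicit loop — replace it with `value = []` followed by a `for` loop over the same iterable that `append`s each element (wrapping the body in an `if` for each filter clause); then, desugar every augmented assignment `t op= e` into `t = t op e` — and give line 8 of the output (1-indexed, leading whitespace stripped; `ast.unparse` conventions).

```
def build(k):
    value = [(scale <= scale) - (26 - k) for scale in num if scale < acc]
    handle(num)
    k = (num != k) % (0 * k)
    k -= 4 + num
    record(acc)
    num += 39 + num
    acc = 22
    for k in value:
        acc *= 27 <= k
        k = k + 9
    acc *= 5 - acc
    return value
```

k = k - (4 + num)

Transformed code:
def build(k):
    value = []
    for scale in num:
        if scale < acc:
            value.append((scale <= scale) - (26 - k))
    handle(num)
    k = (num != k) % (0 * k)
    k = k - (4 + num)
    record(acc)
    num = num + (39 + num)
    acc = 22
    for k in value:
        acc = acc * (27 <= k)
        k = k + 9
    acc = acc * (5 - acc)
    return value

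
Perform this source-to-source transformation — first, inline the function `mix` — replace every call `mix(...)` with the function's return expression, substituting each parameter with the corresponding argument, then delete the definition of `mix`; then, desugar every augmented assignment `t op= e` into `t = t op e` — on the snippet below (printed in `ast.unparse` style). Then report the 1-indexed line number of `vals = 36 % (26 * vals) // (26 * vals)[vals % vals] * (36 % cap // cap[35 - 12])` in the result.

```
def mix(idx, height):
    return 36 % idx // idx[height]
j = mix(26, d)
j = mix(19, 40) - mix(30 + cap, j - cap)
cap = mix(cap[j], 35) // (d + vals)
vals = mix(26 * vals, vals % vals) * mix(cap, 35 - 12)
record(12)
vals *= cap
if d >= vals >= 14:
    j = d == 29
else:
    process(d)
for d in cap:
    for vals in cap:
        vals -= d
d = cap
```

4

Transformed code:
j = 36 % 26 // 26[d]
j = 36 % 19 // 19[40] - 36 % (30 + cap) // (30 + cap)[j - cap]
cap = 36 % cap[j] // cap[j][35] // (d + vals)
vals = 36 % (26 * vals) // (26 * vals)[vals % vals] * (36 % cap // cap[35 - 12])
record(12)
vals = vals * cap
if d >= vals >= 14:
    j = d == 29
else:
    process(d)
for d in cap:
    for vals in cap:
        vals = vals - d
d = cap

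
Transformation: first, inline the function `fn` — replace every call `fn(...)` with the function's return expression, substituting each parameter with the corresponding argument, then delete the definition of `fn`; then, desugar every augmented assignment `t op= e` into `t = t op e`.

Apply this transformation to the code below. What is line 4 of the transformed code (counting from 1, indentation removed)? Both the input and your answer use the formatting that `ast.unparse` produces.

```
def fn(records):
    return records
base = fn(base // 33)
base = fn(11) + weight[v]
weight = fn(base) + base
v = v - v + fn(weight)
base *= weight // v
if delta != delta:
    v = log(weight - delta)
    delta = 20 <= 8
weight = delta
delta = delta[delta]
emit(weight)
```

Transformed code:
base = base // 33
base = 11 + weight[v]
weight = base + base
v = v - v + weight
base = base * (weight // v)
if delta != delta:
    v = log(weight - delta)
    delta = 20 <= 8
weight = delta
delta = delta[delta]
emit(weight)

v = v - v + weight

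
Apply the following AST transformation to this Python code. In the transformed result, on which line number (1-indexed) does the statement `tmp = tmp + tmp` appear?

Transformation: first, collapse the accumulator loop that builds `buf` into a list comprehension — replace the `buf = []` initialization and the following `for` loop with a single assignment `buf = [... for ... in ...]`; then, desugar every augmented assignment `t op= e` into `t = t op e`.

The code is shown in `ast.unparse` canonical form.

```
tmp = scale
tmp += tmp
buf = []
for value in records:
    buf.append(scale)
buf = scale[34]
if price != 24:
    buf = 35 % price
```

2

Transformed code:
tmp = scale
tmp = tmp + tmp
buf = [scale for value in records]
buf = scale[34]
if price != 24:
    buf = 35 % price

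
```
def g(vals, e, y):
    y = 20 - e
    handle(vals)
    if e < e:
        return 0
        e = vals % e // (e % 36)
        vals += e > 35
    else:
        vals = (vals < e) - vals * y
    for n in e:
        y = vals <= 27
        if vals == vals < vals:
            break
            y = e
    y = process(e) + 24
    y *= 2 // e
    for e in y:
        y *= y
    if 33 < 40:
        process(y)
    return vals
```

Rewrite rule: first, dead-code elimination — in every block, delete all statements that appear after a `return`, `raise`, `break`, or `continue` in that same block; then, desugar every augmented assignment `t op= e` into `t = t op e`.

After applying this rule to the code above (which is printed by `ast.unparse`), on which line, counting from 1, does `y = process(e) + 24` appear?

Transformed code:
def g(vals, e, y):
    y = 20 - e
    handle(vals)
    if e < e:
        return 0
    else:
        vals = (vals < e) - vals * y
    for n in e:
        y = vals <= 27
        if vals == vals < vals:
            break
    y = process(e) + 24
    y = y * (2 // e)
    for e in y:
        y = y * y
    if 33 < 40:
        process(y)
    return vals

12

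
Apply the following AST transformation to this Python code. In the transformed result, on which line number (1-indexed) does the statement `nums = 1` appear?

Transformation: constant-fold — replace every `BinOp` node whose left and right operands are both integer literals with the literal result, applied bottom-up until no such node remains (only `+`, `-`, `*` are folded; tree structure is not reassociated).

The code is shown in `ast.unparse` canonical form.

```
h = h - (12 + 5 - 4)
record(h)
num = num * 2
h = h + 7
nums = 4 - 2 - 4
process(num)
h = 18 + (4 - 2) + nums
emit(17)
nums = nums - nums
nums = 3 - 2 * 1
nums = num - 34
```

Transformed code:
h = h - 13
record(h)
num = num * 2
h = h + 7
nums = -2
process(num)
h = 20 + nums
emit(17)
nums = nums - nums
nums = 1
nums = num - 34

10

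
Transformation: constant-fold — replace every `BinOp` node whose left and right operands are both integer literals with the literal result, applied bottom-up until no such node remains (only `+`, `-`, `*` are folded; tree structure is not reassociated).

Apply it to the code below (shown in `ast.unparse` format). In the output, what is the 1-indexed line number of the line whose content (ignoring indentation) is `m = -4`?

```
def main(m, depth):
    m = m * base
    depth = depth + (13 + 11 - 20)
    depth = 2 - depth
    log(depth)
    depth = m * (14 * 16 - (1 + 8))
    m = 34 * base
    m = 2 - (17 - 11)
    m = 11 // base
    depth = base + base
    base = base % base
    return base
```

Transformed code:
def main(m, depth):
    m = m * base
    depth = depth + 4
    depth = 2 - depth
    log(depth)
    depth = m * 215
    m = 34 * base
    m = -4
    m = 11 // base
    depth = base + base
    base = base % base
    return base

8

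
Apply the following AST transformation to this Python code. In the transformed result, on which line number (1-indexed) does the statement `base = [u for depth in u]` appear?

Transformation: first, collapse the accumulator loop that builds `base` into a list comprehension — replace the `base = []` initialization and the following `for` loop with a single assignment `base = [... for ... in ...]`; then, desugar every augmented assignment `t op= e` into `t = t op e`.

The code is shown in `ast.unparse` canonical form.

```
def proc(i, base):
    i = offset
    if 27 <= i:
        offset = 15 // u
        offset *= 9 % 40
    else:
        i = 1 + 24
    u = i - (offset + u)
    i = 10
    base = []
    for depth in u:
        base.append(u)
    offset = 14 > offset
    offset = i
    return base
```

10

Transformed code:
def proc(i, base):
    i = offset
    if 27 <= i:
        offset = 15 // u
        offset = offset * (9 % 40)
    else:
        i = 1 + 24
    u = i - (offset + u)
    i = 10
    base = [u for depth in u]
    offset = 14 > offset
    offset = i
    return base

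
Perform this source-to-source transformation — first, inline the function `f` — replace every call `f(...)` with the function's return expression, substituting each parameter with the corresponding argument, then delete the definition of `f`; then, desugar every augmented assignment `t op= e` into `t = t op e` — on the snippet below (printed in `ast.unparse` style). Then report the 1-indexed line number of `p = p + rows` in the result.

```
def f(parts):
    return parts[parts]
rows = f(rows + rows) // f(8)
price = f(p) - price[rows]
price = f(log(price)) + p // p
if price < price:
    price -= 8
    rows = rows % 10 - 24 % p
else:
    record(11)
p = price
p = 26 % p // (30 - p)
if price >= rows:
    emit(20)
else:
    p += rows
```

Transformed code:
rows = (rows + rows)[rows + rows] // 8[8]
price = p[p] - price[rows]
price = log(price)[log(price)] + p // p
if price < price:
    price = price - 8
    rows = rows % 10 - 24 % p
else:
    record(11)
p = price
p = 26 % p // (30 - p)
if price >= rows:
    emit(20)
else:
    p = p + rows

14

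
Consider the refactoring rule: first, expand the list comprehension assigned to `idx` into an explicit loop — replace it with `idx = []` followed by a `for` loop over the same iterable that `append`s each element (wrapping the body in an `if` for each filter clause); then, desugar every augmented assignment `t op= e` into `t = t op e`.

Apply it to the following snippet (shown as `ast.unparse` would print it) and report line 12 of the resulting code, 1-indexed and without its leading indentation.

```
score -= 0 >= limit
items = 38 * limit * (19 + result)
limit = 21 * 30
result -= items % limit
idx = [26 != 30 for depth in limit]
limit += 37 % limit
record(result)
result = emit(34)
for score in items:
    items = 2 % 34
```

Transformed code:
score = score - (0 >= limit)
items = 38 * limit * (19 + result)
limit = 21 * 30
result = result - items % limit
idx = []
for depth in limit:
    idx.append(26 != 30)
limit = limit + 37 % limit
record(result)
result = emit(34)
for score in items:
    items = 2 % 34

items = 2 % 34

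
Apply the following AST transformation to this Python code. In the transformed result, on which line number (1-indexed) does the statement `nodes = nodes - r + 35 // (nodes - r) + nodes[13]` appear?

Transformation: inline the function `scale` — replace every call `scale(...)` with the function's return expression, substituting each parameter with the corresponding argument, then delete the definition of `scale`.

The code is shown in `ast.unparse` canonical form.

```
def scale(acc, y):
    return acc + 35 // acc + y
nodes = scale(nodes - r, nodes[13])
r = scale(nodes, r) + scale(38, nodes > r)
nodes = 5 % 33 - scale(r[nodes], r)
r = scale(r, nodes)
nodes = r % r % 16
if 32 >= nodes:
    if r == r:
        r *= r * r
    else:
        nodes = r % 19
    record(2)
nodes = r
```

1

Transformed code:
nodes = nodes - r + 35 // (nodes - r) + nodes[13]
r = nodes + 35 // nodes + r + (38 + 35 // 38 + (nodes > r))
nodes = 5 % 33 - (r[nodes] + 35 // r[nodes] + r)
r = r + 35 // r + nodes
nodes = r % r % 16
if 32 >= nodes:
    if r == r:
        r *= r * r
    else:
        nodes = r % 19
    record(2)
nodes = r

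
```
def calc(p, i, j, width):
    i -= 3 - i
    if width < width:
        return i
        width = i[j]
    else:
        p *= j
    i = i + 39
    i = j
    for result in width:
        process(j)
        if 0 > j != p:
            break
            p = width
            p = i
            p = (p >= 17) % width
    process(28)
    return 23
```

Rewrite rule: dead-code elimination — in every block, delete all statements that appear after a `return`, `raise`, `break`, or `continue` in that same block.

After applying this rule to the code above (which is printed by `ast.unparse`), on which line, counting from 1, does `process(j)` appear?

Transformed code:
def calc(p, i, j, width):
    i -= 3 - i
    if width < width:
        return i
    else:
        p *= j
    i = i + 39
    i = j
    for result in width:
        process(j)
        if 0 > j != p:
            break
    process(28)
    return 23

10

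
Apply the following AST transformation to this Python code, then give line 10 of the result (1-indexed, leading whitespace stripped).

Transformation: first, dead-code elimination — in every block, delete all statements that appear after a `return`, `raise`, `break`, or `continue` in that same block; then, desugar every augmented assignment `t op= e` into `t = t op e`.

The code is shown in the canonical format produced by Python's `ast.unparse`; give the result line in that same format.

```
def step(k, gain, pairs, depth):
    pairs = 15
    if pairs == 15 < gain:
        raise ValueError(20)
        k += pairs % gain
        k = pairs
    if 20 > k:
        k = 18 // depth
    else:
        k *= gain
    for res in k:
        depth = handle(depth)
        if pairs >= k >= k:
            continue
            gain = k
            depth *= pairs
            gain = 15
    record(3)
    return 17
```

Transformed code:
def step(k, gain, pairs, depth):
    pairs = 15
    if pairs == 15 < gain:
        raise ValueError(20)
    if 20 > k:
        k = 18 // depth
    else:
        k = k * gain
    for res in k:
        depth = handle(depth)
        if pairs >= k >= k:
            continue
    record(3)
    return 17

depth = handle(depth)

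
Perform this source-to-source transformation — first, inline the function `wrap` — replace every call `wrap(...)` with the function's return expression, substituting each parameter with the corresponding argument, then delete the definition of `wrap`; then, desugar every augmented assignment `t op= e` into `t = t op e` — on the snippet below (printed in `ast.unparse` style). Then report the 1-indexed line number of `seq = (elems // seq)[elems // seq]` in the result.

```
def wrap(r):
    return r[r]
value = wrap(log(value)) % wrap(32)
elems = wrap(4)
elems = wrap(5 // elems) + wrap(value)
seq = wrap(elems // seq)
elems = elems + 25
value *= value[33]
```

4

Transformed code:
value = log(value)[log(value)] % 32[32]
elems = 4[4]
elems = (5 // elems)[5 // elems] + value[value]
seq = (elems // seq)[elems // seq]
elems = elems + 25
value = value * value[33]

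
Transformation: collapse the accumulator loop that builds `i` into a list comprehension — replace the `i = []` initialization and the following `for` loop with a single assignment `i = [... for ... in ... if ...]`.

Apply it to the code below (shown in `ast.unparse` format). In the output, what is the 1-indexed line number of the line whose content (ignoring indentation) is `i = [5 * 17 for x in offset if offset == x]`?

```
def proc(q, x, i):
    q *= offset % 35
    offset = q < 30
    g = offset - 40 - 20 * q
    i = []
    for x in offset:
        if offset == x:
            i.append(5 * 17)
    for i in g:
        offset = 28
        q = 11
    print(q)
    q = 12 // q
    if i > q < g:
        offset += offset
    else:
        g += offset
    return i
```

Transformed code:
def proc(q, x, i):
    q *= offset % 35
    offset = q < 30
    g = offset - 40 - 20 * q
    i = [5 * 17 for x in offset if offset == x]
    for i in g:
        offset = 28
        q = 11
    print(q)
    q = 12 // q
    if i > q < g:
        offset += offset
    else:
        g += offset
    return i

5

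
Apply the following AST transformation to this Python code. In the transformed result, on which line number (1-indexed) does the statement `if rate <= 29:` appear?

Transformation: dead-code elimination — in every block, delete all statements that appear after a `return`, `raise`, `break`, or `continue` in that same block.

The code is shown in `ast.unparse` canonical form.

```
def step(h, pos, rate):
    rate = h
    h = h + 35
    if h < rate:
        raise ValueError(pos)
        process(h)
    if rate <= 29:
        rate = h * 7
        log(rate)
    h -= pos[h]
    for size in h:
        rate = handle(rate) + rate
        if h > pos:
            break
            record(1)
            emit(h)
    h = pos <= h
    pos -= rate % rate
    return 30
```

Transformed code:
def step(h, pos, rate):
    rate = h
    h = h + 35
    if h < rate:
        raise ValueError(pos)
    if rate <= 29:
        rate = h * 7
        log(rate)
    h -= pos[h]
    for size in h:
        rate = handle(rate) + rate
        if h > pos:
            break
    h = pos <= h
    pos -= rate % rate
    return 30

6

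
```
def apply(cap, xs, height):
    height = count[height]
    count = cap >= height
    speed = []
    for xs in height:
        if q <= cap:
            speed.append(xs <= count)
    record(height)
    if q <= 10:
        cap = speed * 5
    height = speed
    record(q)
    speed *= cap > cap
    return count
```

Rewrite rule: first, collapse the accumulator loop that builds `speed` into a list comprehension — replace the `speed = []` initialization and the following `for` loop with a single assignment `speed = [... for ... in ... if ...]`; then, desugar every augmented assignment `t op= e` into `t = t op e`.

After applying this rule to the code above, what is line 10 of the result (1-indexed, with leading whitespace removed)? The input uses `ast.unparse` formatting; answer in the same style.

Transformed code:
def apply(cap, xs, height):
    height = count[height]
    count = cap >= height
    speed = [xs <= count for xs in height if q <= cap]
    record(height)
    if q <= 10:
        cap = speed * 5
    height = speed
    record(q)
    speed = speed * (cap > cap)
    return count

speed = speed * (cap > cap)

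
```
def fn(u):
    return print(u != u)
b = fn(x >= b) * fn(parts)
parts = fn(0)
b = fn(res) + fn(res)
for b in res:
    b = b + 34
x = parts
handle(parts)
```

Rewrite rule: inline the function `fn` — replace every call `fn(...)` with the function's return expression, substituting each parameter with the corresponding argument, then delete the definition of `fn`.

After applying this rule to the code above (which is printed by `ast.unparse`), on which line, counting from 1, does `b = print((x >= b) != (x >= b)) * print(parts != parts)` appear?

1

Transformed code:
b = print((x >= b) != (x >= b)) * print(parts != parts)
parts = print(0 != 0)
b = print(res != res) + print(res != res)
for b in res:
    b = b + 34
x = parts
handle(parts)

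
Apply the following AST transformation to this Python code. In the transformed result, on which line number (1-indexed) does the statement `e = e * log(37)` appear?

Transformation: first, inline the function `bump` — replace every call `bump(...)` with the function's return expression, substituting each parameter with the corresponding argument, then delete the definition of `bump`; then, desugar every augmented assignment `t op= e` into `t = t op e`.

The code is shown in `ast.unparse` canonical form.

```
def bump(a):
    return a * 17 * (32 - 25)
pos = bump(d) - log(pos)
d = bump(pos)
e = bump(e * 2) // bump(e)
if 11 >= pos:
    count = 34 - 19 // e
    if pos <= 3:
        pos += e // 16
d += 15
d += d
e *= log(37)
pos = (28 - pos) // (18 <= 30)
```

Transformed code:
pos = d * 17 * (32 - 25) - log(pos)
d = pos * 17 * (32 - 25)
e = e * 2 * 17 * (32 - 25) // (e * 17 * (32 - 25))
if 11 >= pos:
    count = 34 - 19 // e
    if pos <= 3:
        pos = pos + e // 16
d = d + 15
d = d + d
e = e * log(37)
pos = (28 - pos) // (18 <= 30)

10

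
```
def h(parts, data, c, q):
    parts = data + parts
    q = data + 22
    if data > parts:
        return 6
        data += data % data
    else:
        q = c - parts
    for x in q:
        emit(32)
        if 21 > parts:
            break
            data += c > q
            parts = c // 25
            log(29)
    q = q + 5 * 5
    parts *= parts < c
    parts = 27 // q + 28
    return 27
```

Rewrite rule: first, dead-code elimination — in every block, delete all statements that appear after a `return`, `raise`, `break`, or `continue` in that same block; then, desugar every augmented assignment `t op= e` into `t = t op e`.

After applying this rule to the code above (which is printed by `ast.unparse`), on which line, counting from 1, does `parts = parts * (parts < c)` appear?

Transformed code:
def h(parts, data, c, q):
    parts = data + parts
    q = data + 22
    if data > parts:
        return 6
    else:
        q = c - parts
    for x in q:
        emit(32)
        if 21 > parts:
            break
    q = q + 5 * 5
    parts = parts * (parts < c)
    parts = 27 // q + 28
    return 27

13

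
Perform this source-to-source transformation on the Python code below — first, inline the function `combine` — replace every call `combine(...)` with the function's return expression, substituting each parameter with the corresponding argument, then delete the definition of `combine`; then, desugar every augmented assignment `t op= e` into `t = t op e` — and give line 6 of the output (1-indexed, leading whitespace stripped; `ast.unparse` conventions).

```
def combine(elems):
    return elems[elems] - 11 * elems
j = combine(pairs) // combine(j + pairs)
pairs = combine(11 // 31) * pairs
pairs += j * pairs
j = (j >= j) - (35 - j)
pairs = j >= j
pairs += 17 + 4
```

Transformed code:
j = (pairs[pairs] - 11 * pairs) // ((j + pairs)[j + pairs] - 11 * (j + pairs))
pairs = ((11 // 31)[11 // 31] - 11 * (11 // 31)) * pairs
pairs = pairs + j * pairs
j = (j >= j) - (35 - j)
pairs = j >= j
pairs = pairs + (17 + 4)

pairs = pairs + (17 + 4)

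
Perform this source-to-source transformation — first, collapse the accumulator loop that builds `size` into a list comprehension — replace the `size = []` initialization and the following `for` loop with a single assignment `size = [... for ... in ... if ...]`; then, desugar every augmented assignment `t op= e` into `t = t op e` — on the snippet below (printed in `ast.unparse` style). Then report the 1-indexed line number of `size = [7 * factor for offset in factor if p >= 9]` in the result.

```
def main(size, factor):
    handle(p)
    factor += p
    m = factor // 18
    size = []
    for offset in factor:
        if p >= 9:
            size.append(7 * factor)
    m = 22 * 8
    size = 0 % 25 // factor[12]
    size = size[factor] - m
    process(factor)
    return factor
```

5

Transformed code:
def main(size, factor):
    handle(p)
    factor = factor + p
    m = factor // 18
    size = [7 * factor for offset in factor if p >= 9]
    m = 22 * 8
    size = 0 % 25 // factor[12]
    size = size[factor] - m
    process(factor)
    return factor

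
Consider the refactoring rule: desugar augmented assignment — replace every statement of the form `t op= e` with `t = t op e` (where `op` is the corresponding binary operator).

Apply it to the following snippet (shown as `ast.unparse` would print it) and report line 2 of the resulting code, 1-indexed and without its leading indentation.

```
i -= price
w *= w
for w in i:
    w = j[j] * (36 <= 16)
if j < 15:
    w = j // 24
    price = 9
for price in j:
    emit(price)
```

w = w * w

Transformed code:
i = i - price
w = w * w
for w in i:
    w = j[j] * (36 <= 16)
if j < 15:
    w = j // 24
    price = 9
for price in j:
    emit(price)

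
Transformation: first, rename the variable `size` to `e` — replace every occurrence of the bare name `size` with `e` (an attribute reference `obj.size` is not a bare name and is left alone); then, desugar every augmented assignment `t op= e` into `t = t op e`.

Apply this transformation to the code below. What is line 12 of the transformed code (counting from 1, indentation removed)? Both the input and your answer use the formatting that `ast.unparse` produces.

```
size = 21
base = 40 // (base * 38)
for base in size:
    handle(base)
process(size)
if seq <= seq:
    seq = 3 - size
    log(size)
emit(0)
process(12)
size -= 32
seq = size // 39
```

seq = e // 39

Transformed code:
e = 21
base = 40 // (base * 38)
for base in e:
    handle(base)
process(e)
if seq <= seq:
    seq = 3 - e
    log(e)
emit(0)
process(12)
e = e - 32
seq = e // 39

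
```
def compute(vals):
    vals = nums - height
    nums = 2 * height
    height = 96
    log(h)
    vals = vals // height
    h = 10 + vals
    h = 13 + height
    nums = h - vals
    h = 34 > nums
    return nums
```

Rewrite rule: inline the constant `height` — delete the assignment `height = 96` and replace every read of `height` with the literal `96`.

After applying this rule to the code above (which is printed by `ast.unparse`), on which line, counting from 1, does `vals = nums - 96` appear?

2

Transformed code:
def compute(vals):
    vals = nums - 96
    nums = 2 * 96
    log(h)
    vals = vals // 96
    h = 10 + vals
    h = 13 + 96
    nums = h - vals
    h = 34 > nums
    return nums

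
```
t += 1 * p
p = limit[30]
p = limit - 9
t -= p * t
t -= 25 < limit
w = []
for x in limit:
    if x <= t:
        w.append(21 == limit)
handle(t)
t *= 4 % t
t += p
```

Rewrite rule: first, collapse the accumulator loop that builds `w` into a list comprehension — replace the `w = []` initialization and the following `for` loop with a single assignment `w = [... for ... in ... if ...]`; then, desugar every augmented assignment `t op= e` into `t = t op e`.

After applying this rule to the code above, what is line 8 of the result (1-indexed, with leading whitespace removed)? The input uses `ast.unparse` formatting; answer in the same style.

Transformed code:
t = t + 1 * p
p = limit[30]
p = limit - 9
t = t - p * t
t = t - (25 < limit)
w = [21 == limit for x in limit if x <= t]
handle(t)
t = t * (4 % t)
t = t + p

t = t * (4 % t)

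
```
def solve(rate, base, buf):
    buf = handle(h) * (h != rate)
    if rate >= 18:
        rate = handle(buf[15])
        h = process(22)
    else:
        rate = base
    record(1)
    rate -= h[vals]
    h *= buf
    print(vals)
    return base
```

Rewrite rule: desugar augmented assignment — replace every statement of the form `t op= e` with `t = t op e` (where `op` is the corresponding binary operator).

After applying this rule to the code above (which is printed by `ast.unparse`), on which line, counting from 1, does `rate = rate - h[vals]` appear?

9

Transformed code:
def solve(rate, base, buf):
    buf = handle(h) * (h != rate)
    if rate >= 18:
        rate = handle(buf[15])
        h = process(22)
    else:
        rate = base
    record(1)
    rate = rate - h[vals]
    h = h * buf
    print(vals)
    return base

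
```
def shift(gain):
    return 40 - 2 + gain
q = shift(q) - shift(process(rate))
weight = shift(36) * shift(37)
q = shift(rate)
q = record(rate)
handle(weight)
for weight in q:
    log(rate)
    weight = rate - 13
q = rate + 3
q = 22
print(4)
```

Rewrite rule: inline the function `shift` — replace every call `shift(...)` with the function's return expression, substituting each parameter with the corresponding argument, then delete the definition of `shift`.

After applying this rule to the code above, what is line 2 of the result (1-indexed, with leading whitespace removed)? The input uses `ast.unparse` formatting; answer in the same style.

weight = (40 - 2 + 36) * (40 - 2 + 37)

Transformed code:
q = 40 - 2 + q - (40 - 2 + process(rate))
weight = (40 - 2 + 36) * (40 - 2 + 37)
q = 40 - 2 + rate
q = record(rate)
handle(weight)
for weight in q:
    log(rate)
    weight = rate - 13
q = rate + 3
q = 22
print(4)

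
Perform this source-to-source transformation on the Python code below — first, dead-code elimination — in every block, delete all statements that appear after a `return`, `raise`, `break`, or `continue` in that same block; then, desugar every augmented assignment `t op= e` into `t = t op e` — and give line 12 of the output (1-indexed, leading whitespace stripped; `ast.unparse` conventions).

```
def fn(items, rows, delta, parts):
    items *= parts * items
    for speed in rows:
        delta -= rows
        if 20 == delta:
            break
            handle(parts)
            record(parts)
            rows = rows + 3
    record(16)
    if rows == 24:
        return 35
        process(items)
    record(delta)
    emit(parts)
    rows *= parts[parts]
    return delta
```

Transformed code:
def fn(items, rows, delta, parts):
    items = items * (parts * items)
    for speed in rows:
        delta = delta - rows
        if 20 == delta:
            break
    record(16)
    if rows == 24:
        return 35
    record(delta)
    emit(parts)
    rows = rows * parts[parts]
    return delta

rows = rows * parts[parts]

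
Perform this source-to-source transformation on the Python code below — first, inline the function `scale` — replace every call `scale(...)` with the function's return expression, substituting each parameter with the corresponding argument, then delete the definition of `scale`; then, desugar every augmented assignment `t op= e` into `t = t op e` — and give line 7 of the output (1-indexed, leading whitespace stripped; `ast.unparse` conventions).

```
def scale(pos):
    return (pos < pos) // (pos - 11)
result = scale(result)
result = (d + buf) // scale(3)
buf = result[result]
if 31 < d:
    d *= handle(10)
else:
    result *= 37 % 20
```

Transformed code:
result = (result < result) // (result - 11)
result = (d + buf) // ((3 < 3) // (3 - 11))
buf = result[result]
if 31 < d:
    d = d * handle(10)
else:
    result = result * (37 % 20)

result = result * (37 % 20)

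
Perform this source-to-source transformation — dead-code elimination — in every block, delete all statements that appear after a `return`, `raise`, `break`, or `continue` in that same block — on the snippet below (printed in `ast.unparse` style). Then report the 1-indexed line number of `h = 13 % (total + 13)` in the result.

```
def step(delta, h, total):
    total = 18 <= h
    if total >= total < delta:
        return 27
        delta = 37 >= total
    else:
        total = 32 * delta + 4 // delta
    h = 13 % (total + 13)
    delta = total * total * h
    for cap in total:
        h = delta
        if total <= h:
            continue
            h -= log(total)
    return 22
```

7

Transformed code:
def step(delta, h, total):
    total = 18 <= h
    if total >= total < delta:
        return 27
    else:
        total = 32 * delta + 4 // delta
    h = 13 % (total + 13)
    delta = total * total * h
    for cap in total:
        h = delta
        if total <= h:
            continue
    return 22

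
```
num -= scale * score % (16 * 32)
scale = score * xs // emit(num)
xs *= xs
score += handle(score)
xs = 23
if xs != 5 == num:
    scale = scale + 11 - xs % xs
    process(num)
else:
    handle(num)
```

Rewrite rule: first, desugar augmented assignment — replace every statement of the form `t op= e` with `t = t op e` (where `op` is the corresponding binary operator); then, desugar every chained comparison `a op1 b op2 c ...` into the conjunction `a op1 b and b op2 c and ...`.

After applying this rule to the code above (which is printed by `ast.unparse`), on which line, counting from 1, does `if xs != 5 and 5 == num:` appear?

6

Transformed code:
num = num - scale * score % (16 * 32)
scale = score * xs // emit(num)
xs = xs * xs
score = score + handle(score)
xs = 23
if xs != 5 and 5 == num:
    scale = scale + 11 - xs % xs
    process(num)
else:
    handle(num)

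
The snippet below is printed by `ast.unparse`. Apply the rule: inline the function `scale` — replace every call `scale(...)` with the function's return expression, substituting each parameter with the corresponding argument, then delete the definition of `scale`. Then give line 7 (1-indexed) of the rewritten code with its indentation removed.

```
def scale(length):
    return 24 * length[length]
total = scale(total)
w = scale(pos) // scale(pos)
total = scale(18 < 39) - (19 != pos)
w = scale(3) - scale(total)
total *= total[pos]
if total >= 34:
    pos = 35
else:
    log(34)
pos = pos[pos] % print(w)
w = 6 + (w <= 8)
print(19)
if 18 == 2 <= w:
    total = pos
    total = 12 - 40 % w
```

Transformed code:
total = 24 * total[total]
w = 24 * pos[pos] // (24 * pos[pos])
total = 24 * (18 < 39)[18 < 39] - (19 != pos)
w = 24 * 3[3] - 24 * total[total]
total *= total[pos]
if total >= 34:
    pos = 35
else:
    log(34)
pos = pos[pos] % print(w)
w = 6 + (w <= 8)
print(19)
if 18 == 2 <= w:
    total = pos
    total = 12 - 40 % w

pos = 35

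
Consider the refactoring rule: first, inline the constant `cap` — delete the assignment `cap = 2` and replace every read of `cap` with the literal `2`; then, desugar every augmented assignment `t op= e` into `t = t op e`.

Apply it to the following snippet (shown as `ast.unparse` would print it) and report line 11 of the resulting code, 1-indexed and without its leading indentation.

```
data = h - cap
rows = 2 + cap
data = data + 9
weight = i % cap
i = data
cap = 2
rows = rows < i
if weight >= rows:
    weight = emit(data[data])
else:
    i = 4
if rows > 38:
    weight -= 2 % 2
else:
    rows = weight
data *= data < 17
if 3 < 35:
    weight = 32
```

if rows > 38:

Transformed code:
data = h - 2
rows = 2 + 2
data = data + 9
weight = i % 2
i = data
rows = rows < i
if weight >= rows:
    weight = emit(data[data])
else:
    i = 4
if rows > 38:
    weight = weight - 2 % 2
else:
    rows = weight
data = data * (data < 17)
if 3 < 35:
    weight = 32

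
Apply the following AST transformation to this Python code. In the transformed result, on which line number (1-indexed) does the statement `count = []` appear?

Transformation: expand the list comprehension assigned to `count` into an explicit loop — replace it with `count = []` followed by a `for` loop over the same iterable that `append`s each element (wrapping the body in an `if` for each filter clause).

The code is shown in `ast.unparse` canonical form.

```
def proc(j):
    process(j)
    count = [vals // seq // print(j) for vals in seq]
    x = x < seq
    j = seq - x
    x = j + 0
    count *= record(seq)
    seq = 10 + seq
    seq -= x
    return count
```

Transformed code:
def proc(j):
    process(j)
    count = []
    for vals in seq:
        count.append(vals // seq // print(j))
    x = x < seq
    j = seq - x
    x = j + 0
    count *= record(seq)
    seq = 10 + seq
    seq -= x
    return count

3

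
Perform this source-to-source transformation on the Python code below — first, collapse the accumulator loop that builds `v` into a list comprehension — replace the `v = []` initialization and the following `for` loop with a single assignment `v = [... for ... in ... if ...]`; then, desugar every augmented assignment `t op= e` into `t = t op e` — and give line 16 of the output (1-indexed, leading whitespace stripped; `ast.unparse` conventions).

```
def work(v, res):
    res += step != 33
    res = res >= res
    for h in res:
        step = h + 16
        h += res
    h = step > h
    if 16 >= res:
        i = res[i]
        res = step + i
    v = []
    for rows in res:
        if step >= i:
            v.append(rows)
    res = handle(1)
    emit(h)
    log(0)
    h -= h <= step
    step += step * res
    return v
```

Transformed code:
def work(v, res):
    res = res + (step != 33)
    res = res >= res
    for h in res:
        step = h + 16
        h = h + res
    h = step > h
    if 16 >= res:
        i = res[i]
        res = step + i
    v = [rows for rows in res if step >= i]
    res = handle(1)
    emit(h)
    log(0)
    h = h - (h <= step)
    step = step + step * res
    return v

step = step + step * res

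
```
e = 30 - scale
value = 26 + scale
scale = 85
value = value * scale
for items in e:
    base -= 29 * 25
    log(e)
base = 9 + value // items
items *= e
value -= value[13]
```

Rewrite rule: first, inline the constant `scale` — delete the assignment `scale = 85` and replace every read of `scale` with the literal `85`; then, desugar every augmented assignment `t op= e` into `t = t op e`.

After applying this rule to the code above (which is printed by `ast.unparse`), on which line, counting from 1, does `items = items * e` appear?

8

Transformed code:
e = 30 - 85
value = 26 + 85
value = value * 85
for items in e:
    base = base - 29 * 25
    log(e)
base = 9 + value // items
items = items * e
value = value - value[13]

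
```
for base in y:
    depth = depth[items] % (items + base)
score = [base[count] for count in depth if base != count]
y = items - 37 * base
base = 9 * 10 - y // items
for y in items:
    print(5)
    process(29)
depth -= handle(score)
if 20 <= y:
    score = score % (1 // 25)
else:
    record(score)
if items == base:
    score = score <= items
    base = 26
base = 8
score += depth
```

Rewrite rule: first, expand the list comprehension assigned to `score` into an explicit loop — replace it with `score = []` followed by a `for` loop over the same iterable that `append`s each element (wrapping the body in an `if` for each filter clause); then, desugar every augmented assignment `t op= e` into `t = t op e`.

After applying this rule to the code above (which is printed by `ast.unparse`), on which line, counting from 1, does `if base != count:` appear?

5

Transformed code:
for base in y:
    depth = depth[items] % (items + base)
score = []
for count in depth:
    if base != count:
        score.append(base[count])
y = items - 37 * base
base = 9 * 10 - y // items
for y in items:
    print(5)
    process(29)
depth = depth - handle(score)
if 20 <= y:
    score = score % (1 // 25)
else:
    record(score)
if items == base:
    score = score <= items
    base = 26
base = 8
score = score + depth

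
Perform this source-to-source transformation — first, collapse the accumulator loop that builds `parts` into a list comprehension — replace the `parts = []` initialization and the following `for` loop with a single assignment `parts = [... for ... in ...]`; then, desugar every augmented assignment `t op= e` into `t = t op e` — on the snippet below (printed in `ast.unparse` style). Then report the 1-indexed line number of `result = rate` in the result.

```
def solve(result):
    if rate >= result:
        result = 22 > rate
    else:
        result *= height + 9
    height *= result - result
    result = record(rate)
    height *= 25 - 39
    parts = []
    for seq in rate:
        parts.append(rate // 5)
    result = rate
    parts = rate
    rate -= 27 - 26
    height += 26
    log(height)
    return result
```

Transformed code:
def solve(result):
    if rate >= result:
        result = 22 > rate
    else:
        result = result * (height + 9)
    height = height * (result - result)
    result = record(rate)
    height = height * (25 - 39)
    parts = [rate // 5 for seq in rate]
    result = rate
    parts = rate
    rate = rate - (27 - 26)
    height = height + 26
    log(height)
    return result

10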